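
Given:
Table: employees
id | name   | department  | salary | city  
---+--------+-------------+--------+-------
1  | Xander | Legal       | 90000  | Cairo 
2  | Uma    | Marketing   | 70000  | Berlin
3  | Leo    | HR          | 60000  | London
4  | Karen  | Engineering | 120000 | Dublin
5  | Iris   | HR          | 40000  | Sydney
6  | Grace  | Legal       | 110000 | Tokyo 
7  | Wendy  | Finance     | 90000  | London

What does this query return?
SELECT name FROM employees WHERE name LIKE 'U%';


LIKE 'U%' matches names starting with 'U'
Matching: 1

1 rows:
Uma


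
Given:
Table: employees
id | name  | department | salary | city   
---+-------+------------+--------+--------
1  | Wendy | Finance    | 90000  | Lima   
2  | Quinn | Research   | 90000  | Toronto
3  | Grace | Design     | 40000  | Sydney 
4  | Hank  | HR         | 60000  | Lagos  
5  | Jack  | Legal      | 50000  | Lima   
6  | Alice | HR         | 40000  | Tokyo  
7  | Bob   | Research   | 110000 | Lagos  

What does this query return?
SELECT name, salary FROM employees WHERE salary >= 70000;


Filtering: salary >= 70000
Matching: 3 rows

3 rows:
Wendy, 90000
Quinn, 90000
Bob, 110000


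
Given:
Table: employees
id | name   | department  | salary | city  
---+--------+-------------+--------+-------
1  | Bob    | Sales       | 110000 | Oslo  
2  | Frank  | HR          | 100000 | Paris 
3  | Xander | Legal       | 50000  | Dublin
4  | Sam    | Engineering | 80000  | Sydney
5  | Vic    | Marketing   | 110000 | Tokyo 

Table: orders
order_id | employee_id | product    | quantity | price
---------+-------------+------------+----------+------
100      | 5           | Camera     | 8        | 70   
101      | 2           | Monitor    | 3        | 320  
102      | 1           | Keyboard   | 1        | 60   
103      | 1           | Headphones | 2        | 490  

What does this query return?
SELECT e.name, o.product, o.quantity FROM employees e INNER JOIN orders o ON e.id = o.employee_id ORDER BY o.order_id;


Joining employees.id = orders.employee_id:
  employee Vic (id=5) -> order Camera
  employee Frank (id=2) -> order Monitor
  employee Bob (id=1) -> order Keyboard
  employee Bob (id=1) -> order Headphones


4 rows:
Vic, Camera, 8
Frank, Monitor, 3
Bob, Keyboard, 1
Bob, Headphones, 2


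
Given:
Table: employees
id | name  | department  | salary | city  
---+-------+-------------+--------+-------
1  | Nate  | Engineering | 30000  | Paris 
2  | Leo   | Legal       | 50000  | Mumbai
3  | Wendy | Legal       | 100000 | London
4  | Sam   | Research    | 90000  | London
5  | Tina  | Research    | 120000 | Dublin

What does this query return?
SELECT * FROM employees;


SELECT * returns all 5 rows with all columns

5 rows:
1, Nate, Engineering, 30000, Paris
2, Leo, Legal, 50000, Mumbai
3, Wendy, Legal, 100000, London
4, Sam, Research, 90000, London
5, Tina, Research, 120000, Dublin


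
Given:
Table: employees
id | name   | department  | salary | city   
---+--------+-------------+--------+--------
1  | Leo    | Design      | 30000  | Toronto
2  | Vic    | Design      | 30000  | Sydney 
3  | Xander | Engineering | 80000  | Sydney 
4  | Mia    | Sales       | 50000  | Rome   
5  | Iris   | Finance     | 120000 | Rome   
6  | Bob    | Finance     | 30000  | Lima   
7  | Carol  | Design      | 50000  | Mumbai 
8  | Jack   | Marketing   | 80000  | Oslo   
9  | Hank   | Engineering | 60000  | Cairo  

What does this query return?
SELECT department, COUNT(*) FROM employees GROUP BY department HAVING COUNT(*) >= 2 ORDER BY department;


Groups with count >= 2:
  Design: 3 -> PASS
  Engineering: 2 -> PASS
  Finance: 2 -> PASS
  Marketing: 1 -> filtered out
  Sales: 1 -> filtered out


3 groups:
Design, 3
Engineering, 2
Finance, 2


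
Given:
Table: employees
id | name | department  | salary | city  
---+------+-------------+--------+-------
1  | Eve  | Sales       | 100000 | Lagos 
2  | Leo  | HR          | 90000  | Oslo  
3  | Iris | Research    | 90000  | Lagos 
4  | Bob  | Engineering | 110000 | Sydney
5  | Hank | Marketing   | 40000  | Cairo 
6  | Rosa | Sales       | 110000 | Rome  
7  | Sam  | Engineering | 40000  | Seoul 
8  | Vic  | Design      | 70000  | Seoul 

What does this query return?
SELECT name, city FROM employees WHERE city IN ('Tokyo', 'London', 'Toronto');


Filtering: city IN ('Tokyo', 'London', 'Toronto')
Matching: 0 rows

Empty result set (0 rows)


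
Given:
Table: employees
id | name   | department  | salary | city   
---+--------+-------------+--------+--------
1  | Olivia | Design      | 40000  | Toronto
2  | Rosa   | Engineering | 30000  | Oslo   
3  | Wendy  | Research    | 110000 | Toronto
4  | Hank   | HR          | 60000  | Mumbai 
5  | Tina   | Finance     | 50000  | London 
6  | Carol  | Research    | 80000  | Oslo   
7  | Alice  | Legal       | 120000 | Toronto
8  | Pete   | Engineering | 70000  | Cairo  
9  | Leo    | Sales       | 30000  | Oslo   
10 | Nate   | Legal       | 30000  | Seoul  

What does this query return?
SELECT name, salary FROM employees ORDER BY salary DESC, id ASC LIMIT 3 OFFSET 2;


Sort by salary DESC (id ASC tiebreak), then skip 2 and take 3
Rows 3 through 5

3 rows:
Carol, 80000
Pete, 70000
Hank, 60000


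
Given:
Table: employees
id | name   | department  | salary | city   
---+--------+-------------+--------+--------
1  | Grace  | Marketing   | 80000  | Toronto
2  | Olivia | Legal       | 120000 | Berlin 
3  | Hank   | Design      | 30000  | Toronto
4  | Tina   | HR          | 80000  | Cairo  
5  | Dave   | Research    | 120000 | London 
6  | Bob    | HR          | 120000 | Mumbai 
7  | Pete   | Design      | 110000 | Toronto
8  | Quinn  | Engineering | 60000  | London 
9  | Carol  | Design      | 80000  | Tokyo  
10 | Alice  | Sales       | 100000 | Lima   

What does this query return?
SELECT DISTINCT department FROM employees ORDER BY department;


All 'department' values (row order): Marketing, Legal, Design, HR, Research, HR, Design, Engineering, Design, Sales
Removing duplicates leaves 7 unique value(s).

7 values:
Design
Engineering
HR
Legal
Marketing
Research
Sales


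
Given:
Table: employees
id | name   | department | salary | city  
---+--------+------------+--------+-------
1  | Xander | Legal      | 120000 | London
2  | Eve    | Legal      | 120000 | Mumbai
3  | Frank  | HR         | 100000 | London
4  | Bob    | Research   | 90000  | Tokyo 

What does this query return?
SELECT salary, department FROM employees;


Projecting columns: salary, department

4 rows:
120000, Legal
120000, Legal
100000, HR
90000, Research


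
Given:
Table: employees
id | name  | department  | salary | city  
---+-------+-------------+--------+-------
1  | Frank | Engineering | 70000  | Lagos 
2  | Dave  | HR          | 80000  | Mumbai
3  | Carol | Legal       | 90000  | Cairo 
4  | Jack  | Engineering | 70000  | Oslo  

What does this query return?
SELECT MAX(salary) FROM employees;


Salaries: 70000, 80000, 90000, 70000
MAX = 90000

90000


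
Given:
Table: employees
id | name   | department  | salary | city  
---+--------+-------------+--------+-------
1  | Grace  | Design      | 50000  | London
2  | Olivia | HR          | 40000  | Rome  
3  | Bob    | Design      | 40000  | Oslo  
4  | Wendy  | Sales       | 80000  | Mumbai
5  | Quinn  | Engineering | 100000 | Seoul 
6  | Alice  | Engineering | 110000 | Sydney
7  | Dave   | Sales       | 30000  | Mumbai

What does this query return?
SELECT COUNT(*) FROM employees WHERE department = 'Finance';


Counting rows where department = 'Finance'


0


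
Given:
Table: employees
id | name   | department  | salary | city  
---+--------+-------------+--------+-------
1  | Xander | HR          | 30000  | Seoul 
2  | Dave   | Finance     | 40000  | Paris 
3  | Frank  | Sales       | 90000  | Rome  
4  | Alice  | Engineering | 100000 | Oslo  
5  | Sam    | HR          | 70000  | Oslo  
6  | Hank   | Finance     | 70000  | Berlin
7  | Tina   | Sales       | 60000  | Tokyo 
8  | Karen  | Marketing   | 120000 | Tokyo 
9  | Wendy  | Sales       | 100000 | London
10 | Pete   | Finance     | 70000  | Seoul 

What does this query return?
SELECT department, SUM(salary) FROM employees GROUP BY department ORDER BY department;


Summing salary within each department:
  Engineering: 100000 = 100000
  Finance: 40000 + 70000 + 70000 = 180000
  HR: 30000 + 70000 = 100000
  Marketing: 120000 = 120000
  Sales: 90000 + 60000 + 100000 = 250000


5 groups:
Engineering, 100000
Finance, 180000
HR, 100000
Marketing, 120000
Sales, 250000


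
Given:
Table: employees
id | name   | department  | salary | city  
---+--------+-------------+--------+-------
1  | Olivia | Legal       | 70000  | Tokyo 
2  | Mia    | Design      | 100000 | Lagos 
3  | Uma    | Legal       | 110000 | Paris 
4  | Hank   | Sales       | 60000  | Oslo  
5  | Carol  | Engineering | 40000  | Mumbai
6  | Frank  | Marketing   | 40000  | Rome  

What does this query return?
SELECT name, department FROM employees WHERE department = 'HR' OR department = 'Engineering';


Filtering: department = 'HR' OR 'Engineering'
Matching: 1 rows

1 rows:
Carol, Engineering


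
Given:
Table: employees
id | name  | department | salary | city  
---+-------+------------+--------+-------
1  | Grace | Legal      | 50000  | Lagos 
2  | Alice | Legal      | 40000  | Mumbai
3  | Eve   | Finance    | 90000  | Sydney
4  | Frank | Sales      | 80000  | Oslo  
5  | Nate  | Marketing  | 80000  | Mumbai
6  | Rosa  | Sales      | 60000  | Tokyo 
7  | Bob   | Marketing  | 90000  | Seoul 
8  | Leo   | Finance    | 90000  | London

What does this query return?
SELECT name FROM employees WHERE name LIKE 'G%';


LIKE 'G%' matches names starting with 'G'
Matching: 1

1 rows:
Grace


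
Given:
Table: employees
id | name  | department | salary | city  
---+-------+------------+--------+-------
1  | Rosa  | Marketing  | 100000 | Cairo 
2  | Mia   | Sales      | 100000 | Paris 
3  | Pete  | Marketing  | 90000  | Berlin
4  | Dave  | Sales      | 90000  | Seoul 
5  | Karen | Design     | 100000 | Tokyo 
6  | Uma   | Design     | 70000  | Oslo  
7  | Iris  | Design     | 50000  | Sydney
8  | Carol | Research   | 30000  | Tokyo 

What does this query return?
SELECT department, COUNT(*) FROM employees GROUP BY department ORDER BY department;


Assigning each row to its department group:
  Rosa -> Marketing
  Mia -> Sales
  Pete -> Marketing
  Dave -> Sales
  Karen -> Design
  Uma -> Design
  Iris -> Design
  Carol -> Research


4 groups:
Design, 3
Marketing, 2
Research, 1
Sales, 2


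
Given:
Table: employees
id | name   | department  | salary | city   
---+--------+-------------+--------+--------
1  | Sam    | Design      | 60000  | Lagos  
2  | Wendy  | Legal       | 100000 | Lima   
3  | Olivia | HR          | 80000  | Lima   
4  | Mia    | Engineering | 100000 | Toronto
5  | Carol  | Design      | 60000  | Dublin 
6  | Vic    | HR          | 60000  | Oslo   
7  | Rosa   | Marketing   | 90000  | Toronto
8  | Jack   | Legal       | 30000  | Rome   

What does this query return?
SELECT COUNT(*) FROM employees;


COUNT(*) counts all rows

8


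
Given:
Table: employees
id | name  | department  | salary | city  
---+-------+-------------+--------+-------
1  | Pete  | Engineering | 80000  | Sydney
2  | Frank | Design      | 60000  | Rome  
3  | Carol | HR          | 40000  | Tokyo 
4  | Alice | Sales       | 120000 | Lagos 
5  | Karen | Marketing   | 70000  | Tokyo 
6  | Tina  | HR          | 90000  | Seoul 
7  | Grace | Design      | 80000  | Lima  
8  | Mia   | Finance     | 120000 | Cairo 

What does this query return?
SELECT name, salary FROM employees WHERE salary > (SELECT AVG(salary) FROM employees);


Subquery: AVG(salary) = 82500.0
Filtering: salary > 82500.0
  Alice (120000) -> MATCH
  Tina (90000) -> MATCH
  Mia (120000) -> MATCH


3 rows:
Alice, 120000
Tina, 90000
Mia, 120000


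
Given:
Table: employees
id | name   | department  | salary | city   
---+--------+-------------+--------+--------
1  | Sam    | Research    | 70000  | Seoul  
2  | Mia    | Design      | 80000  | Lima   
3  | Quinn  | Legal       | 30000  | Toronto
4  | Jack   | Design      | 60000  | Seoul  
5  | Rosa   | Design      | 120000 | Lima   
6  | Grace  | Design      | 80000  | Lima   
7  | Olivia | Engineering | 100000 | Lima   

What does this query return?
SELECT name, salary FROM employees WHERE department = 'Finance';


Filtering: department = 'Finance'
Matching rows: 0

Empty result set (0 rows)


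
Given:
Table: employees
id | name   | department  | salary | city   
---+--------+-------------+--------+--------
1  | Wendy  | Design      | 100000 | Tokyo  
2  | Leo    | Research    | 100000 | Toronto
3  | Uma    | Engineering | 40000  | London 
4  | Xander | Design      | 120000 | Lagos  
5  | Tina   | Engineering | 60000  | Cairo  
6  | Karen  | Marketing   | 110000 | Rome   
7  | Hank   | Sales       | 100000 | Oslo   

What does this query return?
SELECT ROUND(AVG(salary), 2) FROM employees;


SUM(salary) = 630000
COUNT = 7
ROUND(AVG, 2) = ROUND(630000 / 7, 2) = 90000.0

90000.0


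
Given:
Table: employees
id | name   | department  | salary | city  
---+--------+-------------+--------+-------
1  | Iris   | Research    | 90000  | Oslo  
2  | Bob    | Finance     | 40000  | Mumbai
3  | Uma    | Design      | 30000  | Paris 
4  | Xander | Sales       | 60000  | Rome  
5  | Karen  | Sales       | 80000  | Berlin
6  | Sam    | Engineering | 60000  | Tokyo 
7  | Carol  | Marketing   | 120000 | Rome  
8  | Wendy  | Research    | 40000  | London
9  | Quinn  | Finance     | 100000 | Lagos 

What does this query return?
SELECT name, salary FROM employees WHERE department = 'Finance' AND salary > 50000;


Filtering: department = 'Finance' AND salary > 50000
Matching: 1 rows

1 rows:
Quinn, 100000


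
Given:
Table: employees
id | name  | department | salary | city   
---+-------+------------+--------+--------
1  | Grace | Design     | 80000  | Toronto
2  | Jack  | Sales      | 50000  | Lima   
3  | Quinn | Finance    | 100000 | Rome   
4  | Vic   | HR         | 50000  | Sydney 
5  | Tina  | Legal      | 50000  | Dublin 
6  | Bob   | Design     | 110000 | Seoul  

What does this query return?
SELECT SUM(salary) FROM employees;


SUM(salary) = 80000 + 50000 + 100000 + 50000 + 50000 + 110000 = 440000

440000


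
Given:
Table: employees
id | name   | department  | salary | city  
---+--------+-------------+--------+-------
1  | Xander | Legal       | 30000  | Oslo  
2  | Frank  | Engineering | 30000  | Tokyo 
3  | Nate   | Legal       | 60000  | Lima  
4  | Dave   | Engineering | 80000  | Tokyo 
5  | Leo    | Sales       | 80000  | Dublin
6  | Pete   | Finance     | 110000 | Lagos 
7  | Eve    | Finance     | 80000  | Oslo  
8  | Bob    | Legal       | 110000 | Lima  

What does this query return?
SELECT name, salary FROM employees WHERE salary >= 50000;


Filtering: salary >= 50000
Matching: 6 rows

6 rows:
Nate, 60000
Dave, 80000
Leo, 80000
Pete, 110000
Eve, 80000
Bob, 110000


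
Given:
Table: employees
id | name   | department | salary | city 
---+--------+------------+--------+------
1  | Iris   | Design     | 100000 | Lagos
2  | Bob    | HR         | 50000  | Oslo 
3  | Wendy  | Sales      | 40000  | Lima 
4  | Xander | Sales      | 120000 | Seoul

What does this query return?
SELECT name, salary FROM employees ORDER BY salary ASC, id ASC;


Sorting by salary ASC, then id ASC for ties

4 rows:
Wendy, 40000
Bob, 50000
Iris, 100000
Xander, 120000


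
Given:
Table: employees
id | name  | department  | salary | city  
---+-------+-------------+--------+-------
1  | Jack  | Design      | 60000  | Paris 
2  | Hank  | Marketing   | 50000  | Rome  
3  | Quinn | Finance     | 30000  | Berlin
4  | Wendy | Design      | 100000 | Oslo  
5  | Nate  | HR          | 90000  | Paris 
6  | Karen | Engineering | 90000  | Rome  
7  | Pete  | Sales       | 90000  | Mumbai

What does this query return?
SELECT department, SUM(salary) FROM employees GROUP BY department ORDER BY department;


Summing salary within each department:
  Design: 60000 + 100000 = 160000
  Engineering: 90000 = 90000
  Finance: 30000 = 30000
  HR: 90000 = 90000
  Marketing: 50000 = 50000
  Sales: 90000 = 90000


6 groups:
Design, 160000
Engineering, 90000
Finance, 30000
HR, 90000
Marketing, 50000
Sales, 90000


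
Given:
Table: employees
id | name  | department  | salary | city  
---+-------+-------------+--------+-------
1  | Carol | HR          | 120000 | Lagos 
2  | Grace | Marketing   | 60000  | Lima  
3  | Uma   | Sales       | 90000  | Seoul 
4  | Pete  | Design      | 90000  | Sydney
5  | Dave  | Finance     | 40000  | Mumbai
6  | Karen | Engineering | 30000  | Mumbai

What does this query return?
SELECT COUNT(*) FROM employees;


COUNT(*) counts all rows

6


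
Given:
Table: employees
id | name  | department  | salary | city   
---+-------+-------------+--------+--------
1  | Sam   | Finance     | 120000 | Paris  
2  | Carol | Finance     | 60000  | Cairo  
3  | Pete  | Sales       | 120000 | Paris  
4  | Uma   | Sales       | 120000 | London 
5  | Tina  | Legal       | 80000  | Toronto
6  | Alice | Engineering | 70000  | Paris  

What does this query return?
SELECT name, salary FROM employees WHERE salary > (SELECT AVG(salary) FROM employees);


Subquery: AVG(salary) = 95000.0
Filtering: salary > 95000.0
  Sam (120000) -> MATCH
  Pete (120000) -> MATCH
  Uma (120000) -> MATCH


3 rows:
Sam, 120000
Pete, 120000
Uma, 120000


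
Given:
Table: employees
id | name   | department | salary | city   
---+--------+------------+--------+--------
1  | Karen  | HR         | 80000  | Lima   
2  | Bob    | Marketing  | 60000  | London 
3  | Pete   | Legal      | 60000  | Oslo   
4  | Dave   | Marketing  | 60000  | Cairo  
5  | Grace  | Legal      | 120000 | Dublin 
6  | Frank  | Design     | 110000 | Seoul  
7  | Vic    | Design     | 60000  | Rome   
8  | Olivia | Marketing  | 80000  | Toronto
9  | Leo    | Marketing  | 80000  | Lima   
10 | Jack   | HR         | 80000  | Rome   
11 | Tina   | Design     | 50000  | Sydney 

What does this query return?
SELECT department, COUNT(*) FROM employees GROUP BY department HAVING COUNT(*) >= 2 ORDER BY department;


Groups with count >= 2:
  Design: 3 -> PASS
  HR: 2 -> PASS
  Legal: 2 -> PASS
  Marketing: 4 -> PASS


4 groups:
Design, 3
HR, 2
Legal, 2
Marketing, 4


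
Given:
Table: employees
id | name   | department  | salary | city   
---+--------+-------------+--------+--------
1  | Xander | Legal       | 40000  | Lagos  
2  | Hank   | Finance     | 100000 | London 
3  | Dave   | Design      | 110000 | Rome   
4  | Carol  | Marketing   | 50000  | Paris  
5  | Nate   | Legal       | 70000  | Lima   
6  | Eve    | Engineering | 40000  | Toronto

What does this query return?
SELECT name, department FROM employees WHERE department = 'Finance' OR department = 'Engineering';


Filtering: department = 'Finance' OR 'Engineering'
Matching: 2 rows

2 rows:
Hank, Finance
Eve, Engineering


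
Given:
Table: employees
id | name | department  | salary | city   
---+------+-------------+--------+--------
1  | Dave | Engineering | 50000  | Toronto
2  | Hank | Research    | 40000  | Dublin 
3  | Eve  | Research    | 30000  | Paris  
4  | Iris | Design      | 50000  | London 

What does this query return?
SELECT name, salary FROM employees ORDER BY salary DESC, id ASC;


Sorting by salary DESC, then id ASC for ties

4 rows:
Dave, 50000
Iris, 50000
Hank, 40000
Eve, 30000


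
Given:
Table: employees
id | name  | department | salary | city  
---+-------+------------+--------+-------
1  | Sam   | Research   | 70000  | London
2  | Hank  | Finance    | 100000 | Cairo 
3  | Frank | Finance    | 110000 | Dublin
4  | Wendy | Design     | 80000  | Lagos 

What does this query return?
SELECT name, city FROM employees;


Projecting columns: name, city

4 rows:
Sam, London
Hank, Cairo
Frank, Dublin
Wendy, Lagos


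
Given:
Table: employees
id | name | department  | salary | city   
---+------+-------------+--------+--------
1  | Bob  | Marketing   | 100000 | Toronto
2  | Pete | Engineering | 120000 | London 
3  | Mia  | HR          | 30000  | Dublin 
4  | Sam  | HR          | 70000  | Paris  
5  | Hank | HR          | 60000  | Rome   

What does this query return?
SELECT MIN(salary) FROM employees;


Salaries: 100000, 120000, 30000, 70000, 60000
MIN = 30000

30000


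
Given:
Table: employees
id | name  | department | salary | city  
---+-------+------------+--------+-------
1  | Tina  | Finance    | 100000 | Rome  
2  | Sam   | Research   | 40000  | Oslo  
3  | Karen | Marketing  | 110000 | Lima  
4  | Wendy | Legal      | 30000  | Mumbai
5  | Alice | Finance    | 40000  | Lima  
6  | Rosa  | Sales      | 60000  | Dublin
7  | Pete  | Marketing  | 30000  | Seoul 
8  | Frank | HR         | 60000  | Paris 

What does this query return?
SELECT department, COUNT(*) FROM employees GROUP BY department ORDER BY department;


Assigning each row to its department group:
  Tina -> Finance
  Sam -> Research
  Karen -> Marketing
  Wendy -> Legal
  Alice -> Finance
  Rosa -> Sales
  Pete -> Marketing
  Frank -> HR


6 groups:
Finance, 2
HR, 1
Legal, 1
Marketing, 2
Research, 1
Sales, 1


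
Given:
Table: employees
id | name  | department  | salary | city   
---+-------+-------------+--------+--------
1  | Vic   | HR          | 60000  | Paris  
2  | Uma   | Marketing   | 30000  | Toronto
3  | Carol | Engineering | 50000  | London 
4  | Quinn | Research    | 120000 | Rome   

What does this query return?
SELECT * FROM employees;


SELECT * returns all 4 rows with all columns

4 rows:
1, Vic, HR, 60000, Paris
2, Uma, Marketing, 30000, Toronto
3, Carol, Engineering, 50000, London
4, Quinn, Research, 120000, Rome


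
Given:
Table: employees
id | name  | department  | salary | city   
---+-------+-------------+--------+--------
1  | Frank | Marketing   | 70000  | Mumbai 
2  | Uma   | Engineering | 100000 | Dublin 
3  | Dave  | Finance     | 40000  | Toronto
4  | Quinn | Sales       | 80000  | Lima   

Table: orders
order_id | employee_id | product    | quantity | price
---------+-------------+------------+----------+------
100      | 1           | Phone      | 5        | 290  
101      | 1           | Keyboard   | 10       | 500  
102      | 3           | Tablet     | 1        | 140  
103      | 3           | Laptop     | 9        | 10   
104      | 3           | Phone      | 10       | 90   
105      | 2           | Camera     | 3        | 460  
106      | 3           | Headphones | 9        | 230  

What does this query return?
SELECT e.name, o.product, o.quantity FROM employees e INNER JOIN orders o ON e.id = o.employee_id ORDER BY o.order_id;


Joining employees.id = orders.employee_id:
  employee Frank (id=1) -> order Phone
  employee Frank (id=1) -> order Keyboard
  employee Dave (id=3) -> order Tablet
  employee Dave (id=3) -> order Laptop
  employee Dave (id=3) -> order Phone
  employee Uma (id=2) -> order Camera
  employee Dave (id=3) -> order Headphones


7 rows:
Frank, Phone, 5
Frank, Keyboard, 10
Dave, Tablet, 1
Dave, Laptop, 9
Dave, Phone, 10
Uma, Camera, 3
Dave, Headphones, 9


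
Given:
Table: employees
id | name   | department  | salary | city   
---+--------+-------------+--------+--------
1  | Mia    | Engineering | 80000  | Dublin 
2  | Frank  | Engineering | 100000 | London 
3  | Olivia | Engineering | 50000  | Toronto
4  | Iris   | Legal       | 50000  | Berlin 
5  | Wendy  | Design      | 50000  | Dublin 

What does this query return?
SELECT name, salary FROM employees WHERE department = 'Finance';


Filtering: department = 'Finance'
Matching rows: 0

Empty result set (0 rows)


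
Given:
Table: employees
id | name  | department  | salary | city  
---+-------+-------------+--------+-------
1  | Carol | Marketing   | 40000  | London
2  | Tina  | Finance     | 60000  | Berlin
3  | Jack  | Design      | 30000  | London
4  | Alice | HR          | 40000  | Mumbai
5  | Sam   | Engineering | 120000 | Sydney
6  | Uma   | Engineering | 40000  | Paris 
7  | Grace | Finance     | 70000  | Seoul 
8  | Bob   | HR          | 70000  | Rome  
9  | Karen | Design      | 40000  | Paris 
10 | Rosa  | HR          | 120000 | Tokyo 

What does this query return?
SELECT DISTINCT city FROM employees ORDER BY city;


All 'city' values (row order): London, Berlin, London, Mumbai, Sydney, Paris, Seoul, Rome, Paris, Tokyo
Removing duplicates leaves 8 unique value(s).

8 values:
Berlin
London
Mumbai
Paris
Rome
Seoul
Sydney
Tokyo


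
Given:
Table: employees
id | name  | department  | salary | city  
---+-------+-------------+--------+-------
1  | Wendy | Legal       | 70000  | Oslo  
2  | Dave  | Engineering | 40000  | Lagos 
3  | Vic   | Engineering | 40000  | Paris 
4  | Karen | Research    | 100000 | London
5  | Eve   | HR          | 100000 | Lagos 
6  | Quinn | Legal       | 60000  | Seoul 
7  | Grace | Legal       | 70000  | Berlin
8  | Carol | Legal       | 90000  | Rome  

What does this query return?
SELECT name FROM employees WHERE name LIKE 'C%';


LIKE 'C%' matches names starting with 'C'
Matching: 1

1 rows:
Carol


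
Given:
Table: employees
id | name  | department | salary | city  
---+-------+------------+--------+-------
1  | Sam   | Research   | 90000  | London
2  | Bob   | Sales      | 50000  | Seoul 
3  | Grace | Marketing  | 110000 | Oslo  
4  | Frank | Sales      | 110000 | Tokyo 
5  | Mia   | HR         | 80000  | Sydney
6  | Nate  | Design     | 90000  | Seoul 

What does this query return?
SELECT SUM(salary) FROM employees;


SUM(salary) = 90000 + 50000 + 110000 + 110000 + 80000 + 90000 = 530000

530000


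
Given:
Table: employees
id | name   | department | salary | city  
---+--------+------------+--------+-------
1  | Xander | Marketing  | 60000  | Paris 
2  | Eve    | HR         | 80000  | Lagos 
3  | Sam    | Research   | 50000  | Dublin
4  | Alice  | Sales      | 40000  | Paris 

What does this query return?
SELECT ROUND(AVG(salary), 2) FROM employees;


SUM(salary) = 230000
COUNT = 4
ROUND(AVG, 2) = ROUND(230000 / 4, 2) = 57500.0

57500.0


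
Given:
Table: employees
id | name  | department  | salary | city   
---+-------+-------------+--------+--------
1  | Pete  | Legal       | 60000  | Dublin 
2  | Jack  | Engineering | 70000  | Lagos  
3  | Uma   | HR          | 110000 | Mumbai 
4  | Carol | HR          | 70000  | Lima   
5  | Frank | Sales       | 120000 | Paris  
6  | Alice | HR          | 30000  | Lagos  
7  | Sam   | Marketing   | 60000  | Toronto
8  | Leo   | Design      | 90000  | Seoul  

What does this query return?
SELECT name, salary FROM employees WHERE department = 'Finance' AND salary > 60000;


Filtering: department = 'Finance' AND salary > 60000
Matching: 0 rows

Empty result set (0 rows)


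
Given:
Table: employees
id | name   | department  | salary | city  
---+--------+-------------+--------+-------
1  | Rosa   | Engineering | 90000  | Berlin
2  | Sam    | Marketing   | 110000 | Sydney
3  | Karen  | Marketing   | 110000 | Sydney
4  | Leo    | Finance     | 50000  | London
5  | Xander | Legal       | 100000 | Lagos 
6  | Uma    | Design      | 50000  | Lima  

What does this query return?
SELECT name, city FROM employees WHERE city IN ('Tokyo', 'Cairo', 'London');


Filtering: city IN ('Tokyo', 'Cairo', 'London')
Matching: 1 rows

1 rows:
Leo, London


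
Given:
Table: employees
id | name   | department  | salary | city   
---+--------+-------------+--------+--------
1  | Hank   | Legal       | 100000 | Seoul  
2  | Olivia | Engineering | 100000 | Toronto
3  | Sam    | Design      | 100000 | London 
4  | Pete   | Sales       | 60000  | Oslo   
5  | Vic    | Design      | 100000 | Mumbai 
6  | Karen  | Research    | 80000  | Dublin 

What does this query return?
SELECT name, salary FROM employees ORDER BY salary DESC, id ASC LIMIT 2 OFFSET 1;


Sort by salary DESC (id ASC tiebreak), then skip 1 and take 2
Rows 2 through 3

2 rows:
Olivia, 100000
Sam, 100000


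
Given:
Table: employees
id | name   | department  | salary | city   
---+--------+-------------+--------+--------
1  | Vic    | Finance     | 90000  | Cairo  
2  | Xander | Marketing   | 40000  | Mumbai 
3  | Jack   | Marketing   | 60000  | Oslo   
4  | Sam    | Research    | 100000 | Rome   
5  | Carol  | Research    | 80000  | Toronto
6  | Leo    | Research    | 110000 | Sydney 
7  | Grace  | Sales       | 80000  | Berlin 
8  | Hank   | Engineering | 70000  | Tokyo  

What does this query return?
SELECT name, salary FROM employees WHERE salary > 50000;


Filtering: salary > 50000
Matching: 7 rows

7 rows:
Vic, 90000
Jack, 60000
Sam, 100000
Carol, 80000
Leo, 110000
Grace, 80000
Hank, 70000


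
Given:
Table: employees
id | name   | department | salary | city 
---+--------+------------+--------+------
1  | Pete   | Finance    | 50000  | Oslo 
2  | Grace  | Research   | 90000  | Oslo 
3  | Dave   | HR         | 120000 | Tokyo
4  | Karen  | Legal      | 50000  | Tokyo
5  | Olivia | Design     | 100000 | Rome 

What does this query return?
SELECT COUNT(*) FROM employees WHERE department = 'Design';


Counting rows where department = 'Design'
  Olivia -> MATCH


1


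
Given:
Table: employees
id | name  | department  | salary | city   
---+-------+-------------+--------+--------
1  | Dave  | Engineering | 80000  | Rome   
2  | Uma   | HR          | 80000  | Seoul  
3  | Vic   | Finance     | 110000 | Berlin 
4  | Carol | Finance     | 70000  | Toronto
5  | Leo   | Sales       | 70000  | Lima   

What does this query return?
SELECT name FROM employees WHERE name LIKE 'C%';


LIKE 'C%' matches names starting with 'C'
Matching: 1

1 rows:
Carol


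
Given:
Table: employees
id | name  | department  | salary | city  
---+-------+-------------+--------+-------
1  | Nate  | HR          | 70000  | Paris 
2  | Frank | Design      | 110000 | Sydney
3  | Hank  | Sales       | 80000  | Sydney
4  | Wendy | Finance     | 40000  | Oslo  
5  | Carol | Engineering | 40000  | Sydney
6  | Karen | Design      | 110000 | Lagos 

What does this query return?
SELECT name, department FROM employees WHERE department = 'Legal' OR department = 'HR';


Filtering: department = 'Legal' OR 'HR'
Matching: 1 rows

1 rows:
Nate, HR


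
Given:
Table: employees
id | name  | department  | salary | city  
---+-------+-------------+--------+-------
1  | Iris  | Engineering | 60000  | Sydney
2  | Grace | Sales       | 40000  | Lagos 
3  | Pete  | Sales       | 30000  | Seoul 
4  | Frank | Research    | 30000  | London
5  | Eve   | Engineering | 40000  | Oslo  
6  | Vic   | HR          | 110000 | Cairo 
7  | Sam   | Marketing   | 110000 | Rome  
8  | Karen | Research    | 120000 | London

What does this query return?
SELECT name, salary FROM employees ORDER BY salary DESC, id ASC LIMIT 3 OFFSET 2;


Sort by salary DESC (id ASC tiebreak), then skip 2 and take 3
Rows 3 through 5

3 rows:
Sam, 110000
Iris, 60000
Grace, 40000


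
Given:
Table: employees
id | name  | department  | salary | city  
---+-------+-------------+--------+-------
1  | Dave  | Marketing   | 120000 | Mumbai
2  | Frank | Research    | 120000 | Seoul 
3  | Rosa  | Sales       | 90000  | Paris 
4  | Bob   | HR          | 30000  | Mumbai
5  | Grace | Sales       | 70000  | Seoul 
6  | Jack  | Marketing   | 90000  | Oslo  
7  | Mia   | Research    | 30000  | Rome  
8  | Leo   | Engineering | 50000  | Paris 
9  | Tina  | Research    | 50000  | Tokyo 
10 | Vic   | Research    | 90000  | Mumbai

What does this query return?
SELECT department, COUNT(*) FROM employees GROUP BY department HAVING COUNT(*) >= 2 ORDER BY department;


Groups with count >= 2:
  Marketing: 2 -> PASS
  Research: 4 -> PASS
  Sales: 2 -> PASS
  Engineering: 1 -> filtered out
  HR: 1 -> filtered out


3 groups:
Marketing, 2
Research, 4
Sales, 2


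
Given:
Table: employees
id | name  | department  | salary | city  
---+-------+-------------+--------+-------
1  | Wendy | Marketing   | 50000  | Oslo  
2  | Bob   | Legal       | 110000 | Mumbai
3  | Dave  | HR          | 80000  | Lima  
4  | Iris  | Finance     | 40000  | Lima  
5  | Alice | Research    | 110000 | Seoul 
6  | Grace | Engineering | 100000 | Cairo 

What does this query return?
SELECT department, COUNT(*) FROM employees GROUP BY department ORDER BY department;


Assigning each row to its department group:
  Wendy -> Marketing
  Bob -> Legal
  Dave -> HR
  Iris -> Finance
  Alice -> Research
  Grace -> Engineering


6 groups:
Engineering, 1
Finance, 1
HR, 1
Legal, 1
Marketing, 1
Research, 1


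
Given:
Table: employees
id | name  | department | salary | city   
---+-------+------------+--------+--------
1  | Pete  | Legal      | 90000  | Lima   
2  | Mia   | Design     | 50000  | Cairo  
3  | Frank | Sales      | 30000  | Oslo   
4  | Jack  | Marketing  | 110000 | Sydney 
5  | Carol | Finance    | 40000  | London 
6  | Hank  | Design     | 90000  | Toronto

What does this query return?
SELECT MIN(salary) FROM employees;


Salaries: 90000, 50000, 30000, 110000, 40000, 90000
MIN = 30000

30000


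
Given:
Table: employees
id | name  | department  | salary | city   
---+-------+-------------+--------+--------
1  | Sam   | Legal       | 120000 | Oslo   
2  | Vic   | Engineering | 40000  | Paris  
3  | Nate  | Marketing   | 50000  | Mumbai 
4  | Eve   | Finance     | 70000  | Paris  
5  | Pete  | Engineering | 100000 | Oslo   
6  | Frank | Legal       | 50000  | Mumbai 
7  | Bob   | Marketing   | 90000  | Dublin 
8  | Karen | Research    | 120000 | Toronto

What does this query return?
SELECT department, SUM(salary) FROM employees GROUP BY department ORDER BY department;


Summing salary within each department:
  Engineering: 40000 + 100000 = 140000
  Finance: 70000 = 70000
  Legal: 120000 + 50000 = 170000
  Marketing: 50000 + 90000 = 140000
  Research: 120000 = 120000


5 groups:
Engineering, 140000
Finance, 70000
Legal, 170000
Marketing, 140000
Research, 120000


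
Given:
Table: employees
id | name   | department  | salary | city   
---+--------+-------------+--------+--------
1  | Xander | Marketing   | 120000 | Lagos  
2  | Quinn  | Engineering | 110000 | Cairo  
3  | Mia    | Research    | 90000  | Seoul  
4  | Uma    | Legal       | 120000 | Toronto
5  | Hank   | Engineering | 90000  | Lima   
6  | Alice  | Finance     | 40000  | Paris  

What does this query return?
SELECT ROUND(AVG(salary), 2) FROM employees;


SUM(salary) = 570000
COUNT = 6
ROUND(AVG, 2) = ROUND(570000 / 6, 2) = 95000.0

95000.0


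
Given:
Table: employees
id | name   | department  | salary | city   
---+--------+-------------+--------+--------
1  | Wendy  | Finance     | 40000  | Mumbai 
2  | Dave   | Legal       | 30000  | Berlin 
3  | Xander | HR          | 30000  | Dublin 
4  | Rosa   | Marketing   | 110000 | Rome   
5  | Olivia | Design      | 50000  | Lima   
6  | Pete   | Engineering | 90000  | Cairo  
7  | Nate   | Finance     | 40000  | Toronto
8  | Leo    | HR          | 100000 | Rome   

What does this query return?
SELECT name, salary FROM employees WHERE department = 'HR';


Filtering: department = 'HR'
Matching rows: 2

2 rows:
Xander, 30000
Leo, 100000


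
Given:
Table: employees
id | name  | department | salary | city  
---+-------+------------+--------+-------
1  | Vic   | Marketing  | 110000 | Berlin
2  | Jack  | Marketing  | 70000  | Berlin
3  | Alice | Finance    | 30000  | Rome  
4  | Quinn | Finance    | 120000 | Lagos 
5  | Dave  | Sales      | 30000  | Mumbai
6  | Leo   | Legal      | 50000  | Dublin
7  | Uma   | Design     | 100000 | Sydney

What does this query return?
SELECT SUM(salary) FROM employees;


SUM(salary) = 110000 + 70000 + 30000 + 120000 + 30000 + 50000 + 100000 = 510000

510000


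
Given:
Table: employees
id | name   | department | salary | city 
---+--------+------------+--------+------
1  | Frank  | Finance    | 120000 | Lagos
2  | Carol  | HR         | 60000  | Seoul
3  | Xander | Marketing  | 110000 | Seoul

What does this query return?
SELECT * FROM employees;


SELECT * returns all 3 rows with all columns

3 rows:
1, Frank, Finance, 120000, Lagos
2, Carol, HR, 60000, Seoul
3, Xander, Marketing, 110000, Seoul


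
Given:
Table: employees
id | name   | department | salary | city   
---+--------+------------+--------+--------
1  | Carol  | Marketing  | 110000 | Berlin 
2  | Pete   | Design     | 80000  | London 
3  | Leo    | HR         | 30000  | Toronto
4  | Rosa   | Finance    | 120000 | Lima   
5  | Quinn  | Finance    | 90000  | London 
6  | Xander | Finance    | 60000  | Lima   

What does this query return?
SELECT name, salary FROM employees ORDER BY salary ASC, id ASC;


Sorting by salary ASC, then id ASC for ties

6 rows:
Leo, 30000
Xander, 60000
Pete, 80000
Quinn, 90000
Carol, 110000
Rosa, 120000


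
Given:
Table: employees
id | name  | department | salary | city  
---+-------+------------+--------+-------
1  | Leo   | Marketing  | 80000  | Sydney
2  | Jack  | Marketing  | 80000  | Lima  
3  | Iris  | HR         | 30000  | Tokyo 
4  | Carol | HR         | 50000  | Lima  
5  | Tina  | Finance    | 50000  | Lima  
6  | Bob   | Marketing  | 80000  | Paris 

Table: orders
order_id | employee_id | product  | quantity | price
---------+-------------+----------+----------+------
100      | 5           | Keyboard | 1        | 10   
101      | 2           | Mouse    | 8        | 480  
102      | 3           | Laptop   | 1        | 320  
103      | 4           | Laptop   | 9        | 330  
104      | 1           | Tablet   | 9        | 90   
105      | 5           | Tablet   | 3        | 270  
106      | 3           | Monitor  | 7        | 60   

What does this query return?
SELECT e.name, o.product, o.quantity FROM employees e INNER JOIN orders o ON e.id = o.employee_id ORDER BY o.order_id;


Joining employees.id = orders.employee_id:
  employee Tina (id=5) -> order Keyboard
  employee Jack (id=2) -> order Mouse
  employee Iris (id=3) -> order Laptop
  employee Carol (id=4) -> order Laptop
  employee Leo (id=1) -> order Tablet
  employee Tina (id=5) -> order Tablet
  employee Iris (id=3) -> order Monitor


7 rows:
Tina, Keyboard, 1
Jack, Mouse, 8
Iris, Laptop, 1
Carol, Laptop, 9
Leo, Tablet, 9
Tina, Tablet, 3
Iris, Monitor, 7


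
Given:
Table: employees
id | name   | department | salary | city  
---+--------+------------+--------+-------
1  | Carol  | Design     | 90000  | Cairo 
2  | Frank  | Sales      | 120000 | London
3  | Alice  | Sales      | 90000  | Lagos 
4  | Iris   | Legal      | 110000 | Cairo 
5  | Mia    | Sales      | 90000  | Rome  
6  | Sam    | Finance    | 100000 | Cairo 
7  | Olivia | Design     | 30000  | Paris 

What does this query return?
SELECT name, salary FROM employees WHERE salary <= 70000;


Filtering: salary <= 70000
Matching: 1 rows

1 rows:
Olivia, 30000


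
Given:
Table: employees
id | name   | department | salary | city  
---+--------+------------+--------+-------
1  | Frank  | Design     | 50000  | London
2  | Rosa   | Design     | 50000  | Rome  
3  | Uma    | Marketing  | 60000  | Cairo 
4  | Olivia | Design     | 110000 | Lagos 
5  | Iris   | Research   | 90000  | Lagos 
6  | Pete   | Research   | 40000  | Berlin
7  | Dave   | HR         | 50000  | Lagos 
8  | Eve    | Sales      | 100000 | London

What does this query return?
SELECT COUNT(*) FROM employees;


COUNT(*) counts all rows

8


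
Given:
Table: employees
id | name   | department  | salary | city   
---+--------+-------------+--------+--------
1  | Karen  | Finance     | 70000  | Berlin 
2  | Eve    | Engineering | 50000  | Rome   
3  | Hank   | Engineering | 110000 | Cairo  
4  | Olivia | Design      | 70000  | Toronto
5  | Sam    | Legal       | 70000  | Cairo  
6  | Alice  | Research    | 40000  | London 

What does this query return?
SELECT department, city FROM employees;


Projecting columns: department, city

6 rows:
Finance, Berlin
Engineering, Rome
Engineering, Cairo
Design, Toronto
Legal, Cairo
Research, London


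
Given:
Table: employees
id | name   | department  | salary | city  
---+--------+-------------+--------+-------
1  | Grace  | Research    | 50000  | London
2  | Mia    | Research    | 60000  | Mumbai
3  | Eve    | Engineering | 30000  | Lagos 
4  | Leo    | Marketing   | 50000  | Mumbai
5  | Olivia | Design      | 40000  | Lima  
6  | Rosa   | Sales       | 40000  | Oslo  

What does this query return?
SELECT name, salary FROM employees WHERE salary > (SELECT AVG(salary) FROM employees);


Subquery: AVG(salary) = 45000.0
Filtering: salary > 45000.0
  Grace (50000) -> MATCH
  Mia (60000) -> MATCH
  Leo (50000) -> MATCH


3 rows:
Grace, 50000
Mia, 60000
Leo, 50000
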